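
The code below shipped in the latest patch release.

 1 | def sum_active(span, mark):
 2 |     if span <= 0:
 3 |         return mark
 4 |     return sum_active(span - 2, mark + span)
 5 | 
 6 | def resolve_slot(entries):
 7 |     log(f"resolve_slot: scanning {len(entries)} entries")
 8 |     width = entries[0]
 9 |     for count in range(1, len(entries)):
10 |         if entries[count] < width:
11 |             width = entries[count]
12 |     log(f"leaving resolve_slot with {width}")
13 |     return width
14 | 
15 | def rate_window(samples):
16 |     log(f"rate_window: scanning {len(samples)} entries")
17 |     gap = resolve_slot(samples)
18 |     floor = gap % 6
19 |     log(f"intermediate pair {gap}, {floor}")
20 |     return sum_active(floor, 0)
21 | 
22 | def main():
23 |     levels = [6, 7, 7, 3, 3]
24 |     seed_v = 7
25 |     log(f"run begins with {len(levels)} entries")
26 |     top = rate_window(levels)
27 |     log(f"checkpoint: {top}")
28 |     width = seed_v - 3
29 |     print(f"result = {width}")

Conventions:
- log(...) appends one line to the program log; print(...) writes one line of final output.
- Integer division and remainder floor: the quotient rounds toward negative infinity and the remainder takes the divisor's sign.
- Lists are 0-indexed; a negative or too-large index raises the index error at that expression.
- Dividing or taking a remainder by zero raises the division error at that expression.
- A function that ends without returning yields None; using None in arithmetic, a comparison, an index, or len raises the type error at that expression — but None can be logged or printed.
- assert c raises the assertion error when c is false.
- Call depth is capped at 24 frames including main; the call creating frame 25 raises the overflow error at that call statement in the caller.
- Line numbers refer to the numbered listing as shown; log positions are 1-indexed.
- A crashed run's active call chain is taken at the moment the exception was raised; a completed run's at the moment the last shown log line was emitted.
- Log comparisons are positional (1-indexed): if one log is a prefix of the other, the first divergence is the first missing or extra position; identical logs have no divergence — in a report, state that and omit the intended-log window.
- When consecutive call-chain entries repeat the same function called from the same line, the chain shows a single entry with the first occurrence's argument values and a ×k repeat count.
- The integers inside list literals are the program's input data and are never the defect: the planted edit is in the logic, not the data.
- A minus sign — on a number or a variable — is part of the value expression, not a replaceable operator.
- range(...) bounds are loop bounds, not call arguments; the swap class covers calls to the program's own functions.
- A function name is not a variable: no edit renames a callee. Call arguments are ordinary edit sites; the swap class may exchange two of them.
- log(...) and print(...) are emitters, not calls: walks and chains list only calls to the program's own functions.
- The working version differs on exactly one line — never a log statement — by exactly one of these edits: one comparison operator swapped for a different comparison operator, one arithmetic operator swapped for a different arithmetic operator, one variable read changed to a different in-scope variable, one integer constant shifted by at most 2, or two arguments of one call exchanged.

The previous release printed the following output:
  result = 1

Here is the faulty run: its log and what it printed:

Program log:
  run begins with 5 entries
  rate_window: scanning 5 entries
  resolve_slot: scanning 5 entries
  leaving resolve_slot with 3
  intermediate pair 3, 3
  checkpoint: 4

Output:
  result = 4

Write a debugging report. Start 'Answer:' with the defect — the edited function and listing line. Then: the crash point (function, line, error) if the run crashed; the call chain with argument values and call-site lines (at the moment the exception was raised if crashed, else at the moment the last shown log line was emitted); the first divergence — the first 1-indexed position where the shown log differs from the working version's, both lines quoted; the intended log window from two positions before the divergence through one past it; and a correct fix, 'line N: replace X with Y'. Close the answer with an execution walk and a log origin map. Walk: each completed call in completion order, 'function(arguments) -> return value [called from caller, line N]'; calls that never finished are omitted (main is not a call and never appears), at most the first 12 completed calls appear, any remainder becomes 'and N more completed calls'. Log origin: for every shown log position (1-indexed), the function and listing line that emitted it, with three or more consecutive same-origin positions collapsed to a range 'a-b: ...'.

Answer: the defect is in main at line 28.
Core observation: Nothing in the log betrays the bug — only the output does.
Call chain: main.
First divergence: none (the log streams are identical).
Execution walk:
  resolve_slot([6, 7, 7, 3, 3]) -> 3  [called from rate_window, line 17]
  sum_active(-1, 4) -> 4  [called from sum_active, line 4]
  sum_active(1, 3) -> 4  [called from sum_active, line 4]
  sum_active(3, 0) -> 4  [called from rate_window, line 20]
  rate_window([6, 7, 7, 3, 3]) -> 4  [called from main, line 26]
Origin of each log line:
  1 — main, line 25
  2 — rate_window, line 16
  3 — resolve_slot, line 7
  4 — resolve_slot, line 12
  5 — rate_window, line 19
  6 — main, line 27
A correct fix: line 28: replace `seed_v` with `top`.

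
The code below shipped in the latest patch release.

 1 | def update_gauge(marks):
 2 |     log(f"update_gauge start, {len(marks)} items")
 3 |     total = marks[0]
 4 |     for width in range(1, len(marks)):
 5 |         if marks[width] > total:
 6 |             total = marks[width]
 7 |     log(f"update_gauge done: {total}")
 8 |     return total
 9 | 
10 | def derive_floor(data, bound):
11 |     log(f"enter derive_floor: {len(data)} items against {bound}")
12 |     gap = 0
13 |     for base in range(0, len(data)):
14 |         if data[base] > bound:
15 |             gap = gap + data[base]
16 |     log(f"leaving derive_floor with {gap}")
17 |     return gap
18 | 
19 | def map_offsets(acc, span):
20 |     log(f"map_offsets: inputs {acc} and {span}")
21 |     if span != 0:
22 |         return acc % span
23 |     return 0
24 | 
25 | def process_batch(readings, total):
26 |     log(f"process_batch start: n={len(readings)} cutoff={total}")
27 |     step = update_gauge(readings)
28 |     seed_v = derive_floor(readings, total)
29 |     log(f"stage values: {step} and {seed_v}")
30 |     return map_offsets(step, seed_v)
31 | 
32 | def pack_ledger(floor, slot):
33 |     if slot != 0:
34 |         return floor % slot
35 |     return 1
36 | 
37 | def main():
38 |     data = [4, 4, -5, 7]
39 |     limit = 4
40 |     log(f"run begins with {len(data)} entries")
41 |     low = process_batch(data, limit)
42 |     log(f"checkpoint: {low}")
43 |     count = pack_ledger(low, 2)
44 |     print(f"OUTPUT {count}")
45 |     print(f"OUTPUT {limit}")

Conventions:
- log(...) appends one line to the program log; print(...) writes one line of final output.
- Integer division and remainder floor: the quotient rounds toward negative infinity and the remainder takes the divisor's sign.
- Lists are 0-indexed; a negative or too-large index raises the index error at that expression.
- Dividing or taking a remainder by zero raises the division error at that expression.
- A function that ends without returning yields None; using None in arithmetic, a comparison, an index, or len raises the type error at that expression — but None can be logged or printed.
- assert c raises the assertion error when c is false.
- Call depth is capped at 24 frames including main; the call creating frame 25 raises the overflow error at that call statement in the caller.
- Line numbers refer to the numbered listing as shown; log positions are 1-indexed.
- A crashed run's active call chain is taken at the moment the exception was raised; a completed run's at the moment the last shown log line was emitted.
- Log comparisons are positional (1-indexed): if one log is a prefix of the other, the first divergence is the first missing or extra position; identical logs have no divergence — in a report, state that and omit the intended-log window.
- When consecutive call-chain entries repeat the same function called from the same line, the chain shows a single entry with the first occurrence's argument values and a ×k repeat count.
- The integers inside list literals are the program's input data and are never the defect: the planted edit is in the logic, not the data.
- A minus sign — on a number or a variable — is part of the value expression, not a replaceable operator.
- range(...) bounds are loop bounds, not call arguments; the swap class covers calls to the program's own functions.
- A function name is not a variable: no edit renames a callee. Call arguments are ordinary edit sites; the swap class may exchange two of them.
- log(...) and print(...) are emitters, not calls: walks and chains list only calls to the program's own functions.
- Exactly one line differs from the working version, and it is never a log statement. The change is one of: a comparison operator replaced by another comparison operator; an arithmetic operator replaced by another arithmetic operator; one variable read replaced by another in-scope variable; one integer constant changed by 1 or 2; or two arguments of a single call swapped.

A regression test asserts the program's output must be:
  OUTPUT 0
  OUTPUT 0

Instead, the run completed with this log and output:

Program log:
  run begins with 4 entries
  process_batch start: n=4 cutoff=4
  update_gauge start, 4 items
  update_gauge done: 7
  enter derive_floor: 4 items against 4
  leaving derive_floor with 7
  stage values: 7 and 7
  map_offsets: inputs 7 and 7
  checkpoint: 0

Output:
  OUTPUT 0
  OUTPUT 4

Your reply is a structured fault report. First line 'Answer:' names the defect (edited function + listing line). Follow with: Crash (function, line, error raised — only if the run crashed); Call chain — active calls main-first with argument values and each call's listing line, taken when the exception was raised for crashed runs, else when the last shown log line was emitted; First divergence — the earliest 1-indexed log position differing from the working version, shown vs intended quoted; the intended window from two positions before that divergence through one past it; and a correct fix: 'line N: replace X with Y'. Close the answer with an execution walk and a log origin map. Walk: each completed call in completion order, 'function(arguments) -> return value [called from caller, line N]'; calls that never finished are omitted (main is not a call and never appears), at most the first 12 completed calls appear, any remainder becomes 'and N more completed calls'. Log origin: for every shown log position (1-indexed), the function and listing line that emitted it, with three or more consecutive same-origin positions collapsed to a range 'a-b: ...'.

Answer: the defect is in main at line 45.
Core observation: The two runs log identically and part ways only at the printed values.
Call chain: main.
First divergence: none; the two logs match at every position.
Execution walk:
  update_gauge([4, 4, -5, 7]) -> 7  [called from process_batch, line 27]
  derive_floor([4, 4, -5, 7], 4) -> 7  [called from process_batch, line 28]
  map_offsets(7, 7) -> 0  [called from process_batch, line 30]
  process_batch([4, 4, -5, 7], 4) -> 0  [called from main, line 41]
  pack_ledger(0, 2) -> 0  [called from main, line 43]
Origin of each log line:
  1: emitted by main (line 40)
  2: emitted by process_batch (line 26)
  3: emitted by update_gauge (line 2)
  4: emitted by update_gauge (line 7)
  5: emitted by derive_floor (line 11)
  6: emitted by derive_floor (line 16)
  7: emitted by process_batch (line 29)
  8: emitted by map_offsets (line 20)
  9: emitted by main (line 42)
A correct fix: line 45: replace `limit` with `low`.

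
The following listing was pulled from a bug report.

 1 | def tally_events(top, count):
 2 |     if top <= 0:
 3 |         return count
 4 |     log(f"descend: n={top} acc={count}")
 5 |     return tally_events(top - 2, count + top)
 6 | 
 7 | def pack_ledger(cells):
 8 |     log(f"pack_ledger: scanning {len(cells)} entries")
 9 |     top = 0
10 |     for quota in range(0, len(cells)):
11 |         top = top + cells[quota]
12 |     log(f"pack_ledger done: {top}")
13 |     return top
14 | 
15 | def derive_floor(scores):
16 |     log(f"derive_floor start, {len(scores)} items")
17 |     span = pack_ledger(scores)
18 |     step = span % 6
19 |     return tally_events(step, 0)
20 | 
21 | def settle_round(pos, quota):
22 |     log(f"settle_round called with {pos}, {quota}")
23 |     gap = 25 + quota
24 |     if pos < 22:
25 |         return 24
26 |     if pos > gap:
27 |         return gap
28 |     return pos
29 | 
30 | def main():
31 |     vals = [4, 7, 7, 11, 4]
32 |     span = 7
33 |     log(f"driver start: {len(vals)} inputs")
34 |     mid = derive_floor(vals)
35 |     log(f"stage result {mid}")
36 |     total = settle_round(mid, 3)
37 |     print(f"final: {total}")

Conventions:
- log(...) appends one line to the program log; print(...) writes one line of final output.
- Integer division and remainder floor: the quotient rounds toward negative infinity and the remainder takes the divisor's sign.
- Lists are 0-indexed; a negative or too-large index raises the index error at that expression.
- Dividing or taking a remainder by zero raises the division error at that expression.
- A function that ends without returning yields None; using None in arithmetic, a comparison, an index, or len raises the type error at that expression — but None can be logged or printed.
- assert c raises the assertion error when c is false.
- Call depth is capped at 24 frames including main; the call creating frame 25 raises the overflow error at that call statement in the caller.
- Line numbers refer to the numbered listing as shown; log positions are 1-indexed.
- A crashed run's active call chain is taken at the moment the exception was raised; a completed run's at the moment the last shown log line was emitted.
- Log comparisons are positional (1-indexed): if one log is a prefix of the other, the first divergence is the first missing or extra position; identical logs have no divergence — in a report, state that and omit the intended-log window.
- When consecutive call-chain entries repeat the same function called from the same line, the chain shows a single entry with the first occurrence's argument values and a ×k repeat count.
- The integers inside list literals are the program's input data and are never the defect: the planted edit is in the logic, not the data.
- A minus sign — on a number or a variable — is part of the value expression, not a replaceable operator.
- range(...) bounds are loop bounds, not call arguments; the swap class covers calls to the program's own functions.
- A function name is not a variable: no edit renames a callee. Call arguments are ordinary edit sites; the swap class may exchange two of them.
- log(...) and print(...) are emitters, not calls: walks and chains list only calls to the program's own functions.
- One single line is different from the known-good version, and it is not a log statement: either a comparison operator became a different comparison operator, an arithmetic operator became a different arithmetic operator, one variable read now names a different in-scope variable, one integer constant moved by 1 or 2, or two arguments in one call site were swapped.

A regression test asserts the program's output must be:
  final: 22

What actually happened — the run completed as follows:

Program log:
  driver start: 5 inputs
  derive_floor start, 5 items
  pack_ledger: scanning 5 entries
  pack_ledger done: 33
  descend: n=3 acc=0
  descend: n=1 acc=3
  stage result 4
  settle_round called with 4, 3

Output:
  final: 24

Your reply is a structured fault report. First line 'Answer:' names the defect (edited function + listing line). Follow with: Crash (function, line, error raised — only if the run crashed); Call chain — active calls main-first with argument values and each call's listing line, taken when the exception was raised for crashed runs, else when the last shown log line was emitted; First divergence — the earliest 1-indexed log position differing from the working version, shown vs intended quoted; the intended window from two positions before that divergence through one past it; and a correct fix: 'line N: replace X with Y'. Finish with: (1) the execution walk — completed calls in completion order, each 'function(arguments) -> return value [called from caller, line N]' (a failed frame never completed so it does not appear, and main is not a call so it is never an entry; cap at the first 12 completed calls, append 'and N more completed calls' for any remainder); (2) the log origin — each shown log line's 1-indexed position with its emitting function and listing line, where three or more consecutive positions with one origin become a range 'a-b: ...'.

Answer: the defect is in settle_round at line 25.
Key fact: Nothing in the log betrays the bug — only the output does.
Call chain: main -> settle_round(4, 3) (called at line 36).
First divergence: none; the two logs match at every position.
Execution walk:
  pack_ledger([4, 7, 7, 11, 4]) -> 33  [called from derive_floor, line 17]
  tally_events(-1, 4) -> 4  [called from tally_events, line 5]
  tally_events(1, 3) -> 4  [called from tally_events, line 5]
  tally_events(3, 0) -> 4  [called from derive_floor, line 19]
  derive_floor([4, 7, 7, 11, 4]) -> 4  [called from main, line 34]
  settle_round(4, 3) -> 24  [called from main, line 36]
Origin of each log line:
  1: logged in main at line 33
  2: logged in derive_floor at line 16
  3: logged in pack_ledger at line 8
  4: logged in pack_ledger at line 12
  5: logged in tally_events at line 4
  6: logged in tally_events at line 4
  7: logged in main at line 35
  8: logged in settle_round at line 22
A correct fix: line 25: replace `24` with `22`.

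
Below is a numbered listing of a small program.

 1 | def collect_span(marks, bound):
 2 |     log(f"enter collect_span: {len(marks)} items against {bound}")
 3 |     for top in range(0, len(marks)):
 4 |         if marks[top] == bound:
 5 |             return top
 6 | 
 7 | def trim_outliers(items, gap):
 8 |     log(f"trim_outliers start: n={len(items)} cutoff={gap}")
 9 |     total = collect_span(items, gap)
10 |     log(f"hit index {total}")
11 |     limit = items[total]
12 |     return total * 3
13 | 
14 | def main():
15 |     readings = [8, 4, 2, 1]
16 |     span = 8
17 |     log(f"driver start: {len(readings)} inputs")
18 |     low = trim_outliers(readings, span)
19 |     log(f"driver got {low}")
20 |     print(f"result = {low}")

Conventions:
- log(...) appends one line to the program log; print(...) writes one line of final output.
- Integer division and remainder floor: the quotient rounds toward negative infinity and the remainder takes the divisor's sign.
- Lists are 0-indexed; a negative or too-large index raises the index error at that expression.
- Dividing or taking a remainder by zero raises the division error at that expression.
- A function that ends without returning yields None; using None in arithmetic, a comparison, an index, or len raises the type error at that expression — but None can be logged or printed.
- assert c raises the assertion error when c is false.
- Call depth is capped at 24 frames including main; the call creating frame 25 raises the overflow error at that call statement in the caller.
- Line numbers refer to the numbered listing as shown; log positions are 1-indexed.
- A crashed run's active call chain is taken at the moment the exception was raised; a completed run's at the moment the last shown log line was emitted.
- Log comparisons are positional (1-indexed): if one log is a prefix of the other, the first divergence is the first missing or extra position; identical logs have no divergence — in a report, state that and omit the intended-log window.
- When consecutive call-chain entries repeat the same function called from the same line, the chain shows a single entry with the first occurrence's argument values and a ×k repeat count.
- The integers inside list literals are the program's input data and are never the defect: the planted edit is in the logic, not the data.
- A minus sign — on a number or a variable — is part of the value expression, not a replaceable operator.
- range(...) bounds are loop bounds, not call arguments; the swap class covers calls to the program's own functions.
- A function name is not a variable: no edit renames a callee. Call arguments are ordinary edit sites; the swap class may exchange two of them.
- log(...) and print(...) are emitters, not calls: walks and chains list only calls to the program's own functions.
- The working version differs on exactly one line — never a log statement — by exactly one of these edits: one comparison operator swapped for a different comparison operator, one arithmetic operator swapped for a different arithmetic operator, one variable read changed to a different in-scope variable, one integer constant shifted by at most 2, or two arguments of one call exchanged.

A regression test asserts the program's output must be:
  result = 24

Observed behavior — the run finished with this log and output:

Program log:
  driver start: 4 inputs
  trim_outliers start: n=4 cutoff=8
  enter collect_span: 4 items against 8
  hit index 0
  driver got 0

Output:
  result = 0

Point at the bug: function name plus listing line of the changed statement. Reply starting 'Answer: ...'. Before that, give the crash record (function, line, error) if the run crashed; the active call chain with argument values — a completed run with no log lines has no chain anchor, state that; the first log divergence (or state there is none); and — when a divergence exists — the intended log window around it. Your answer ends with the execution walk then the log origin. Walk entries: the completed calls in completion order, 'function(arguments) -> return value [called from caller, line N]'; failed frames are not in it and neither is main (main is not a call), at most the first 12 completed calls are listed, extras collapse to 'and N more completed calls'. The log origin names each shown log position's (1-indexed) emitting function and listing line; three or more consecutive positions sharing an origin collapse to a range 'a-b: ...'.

Answer: the defect is in trim_outliers at line 12.
Key fact: Log line 5 is where behavior first shows: 'driver got 0' appears instead of 'driver got 24'.
Call chain: main.
First divergence: at position 5 the run shows 'driver got 0' where the working version logs 'driver got 24'.
Intended log window:
  3: enter collect_span: 4 items against 8
  4: hit index 0
  5: driver got 24
Execution walk:
  collect_span([8, 4, 2, 1], 8) -> 0  [called from trim_outliers, line 9]
  trim_outliers([8, 4, 2, 1], 8) -> 0  [called from main, line 18]
Log line origins:
  1: from main, line 17
  2: from trim_outliers, line 8
  3: from collect_span, line 2
  4: from trim_outliers, line 10
  5: from main, line 19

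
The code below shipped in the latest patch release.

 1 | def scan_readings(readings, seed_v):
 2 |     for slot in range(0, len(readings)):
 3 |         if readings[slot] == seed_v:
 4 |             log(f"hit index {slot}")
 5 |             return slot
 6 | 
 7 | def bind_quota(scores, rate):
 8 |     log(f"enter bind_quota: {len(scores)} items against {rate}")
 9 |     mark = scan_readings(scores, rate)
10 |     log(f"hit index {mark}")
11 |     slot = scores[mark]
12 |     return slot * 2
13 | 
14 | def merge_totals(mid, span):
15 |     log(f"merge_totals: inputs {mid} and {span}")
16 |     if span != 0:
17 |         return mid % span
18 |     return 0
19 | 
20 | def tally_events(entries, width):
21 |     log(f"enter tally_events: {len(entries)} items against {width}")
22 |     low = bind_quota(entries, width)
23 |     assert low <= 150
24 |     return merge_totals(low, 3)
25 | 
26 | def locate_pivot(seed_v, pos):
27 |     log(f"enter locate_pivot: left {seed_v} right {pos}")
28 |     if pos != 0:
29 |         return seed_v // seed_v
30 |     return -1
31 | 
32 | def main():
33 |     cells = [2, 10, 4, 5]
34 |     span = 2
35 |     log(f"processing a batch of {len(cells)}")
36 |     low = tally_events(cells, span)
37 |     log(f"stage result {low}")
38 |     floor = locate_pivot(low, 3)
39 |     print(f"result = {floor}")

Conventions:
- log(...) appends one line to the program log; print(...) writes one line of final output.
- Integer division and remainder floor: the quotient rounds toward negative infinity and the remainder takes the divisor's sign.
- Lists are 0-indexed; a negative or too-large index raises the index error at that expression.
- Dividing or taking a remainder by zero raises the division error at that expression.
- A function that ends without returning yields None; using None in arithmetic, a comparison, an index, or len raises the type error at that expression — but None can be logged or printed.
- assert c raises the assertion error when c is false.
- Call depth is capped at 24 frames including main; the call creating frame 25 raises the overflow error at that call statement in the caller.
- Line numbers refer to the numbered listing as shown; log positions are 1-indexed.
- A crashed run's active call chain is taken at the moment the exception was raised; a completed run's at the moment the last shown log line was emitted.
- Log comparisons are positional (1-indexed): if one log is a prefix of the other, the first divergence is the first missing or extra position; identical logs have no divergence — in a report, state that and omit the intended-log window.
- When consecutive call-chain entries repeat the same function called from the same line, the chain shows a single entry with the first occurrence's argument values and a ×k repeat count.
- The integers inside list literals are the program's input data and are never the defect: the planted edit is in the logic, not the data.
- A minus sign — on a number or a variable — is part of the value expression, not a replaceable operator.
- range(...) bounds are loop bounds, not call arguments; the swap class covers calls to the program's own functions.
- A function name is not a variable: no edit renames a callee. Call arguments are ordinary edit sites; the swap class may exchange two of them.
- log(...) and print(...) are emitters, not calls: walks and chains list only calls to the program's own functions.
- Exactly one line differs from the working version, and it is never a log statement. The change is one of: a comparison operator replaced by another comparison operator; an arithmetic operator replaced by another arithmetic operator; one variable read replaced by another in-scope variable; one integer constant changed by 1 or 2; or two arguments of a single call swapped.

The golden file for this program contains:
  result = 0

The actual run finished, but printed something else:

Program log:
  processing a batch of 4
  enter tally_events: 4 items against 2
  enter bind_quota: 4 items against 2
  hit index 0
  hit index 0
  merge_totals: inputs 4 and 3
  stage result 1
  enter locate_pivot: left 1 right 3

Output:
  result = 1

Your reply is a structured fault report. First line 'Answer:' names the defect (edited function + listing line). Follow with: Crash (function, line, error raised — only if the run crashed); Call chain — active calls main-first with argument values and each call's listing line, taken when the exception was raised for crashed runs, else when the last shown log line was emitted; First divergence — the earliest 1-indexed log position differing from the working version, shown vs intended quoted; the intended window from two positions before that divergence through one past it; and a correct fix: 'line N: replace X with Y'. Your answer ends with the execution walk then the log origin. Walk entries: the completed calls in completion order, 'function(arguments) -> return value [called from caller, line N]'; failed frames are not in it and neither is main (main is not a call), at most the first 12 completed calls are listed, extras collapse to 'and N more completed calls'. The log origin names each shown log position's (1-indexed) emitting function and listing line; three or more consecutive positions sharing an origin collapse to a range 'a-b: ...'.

Answer: the defect is in locate_pivot at line 29.
Key fact: Log streams are identical — the defect surfaces only in the printed output.
Call chain: main -> locate_pivot(1, 3) (called at line 38).
First divergence: none (the log streams are identical).
Execution walk:
  scan_readings([2, 10, 4, 5], 2) -> 0  [called from bind_quota, line 9]
  bind_quota([2, 10, 4, 5], 2) -> 4  [called from tally_events, line 22]
  merge_totals(4, 3) -> 1  [called from tally_events, line 24]
  tally_events([2, 10, 4, 5], 2) -> 1  [called from main, line 36]
  locate_pivot(1, 3) -> 1  [called from main, line 38]
Log origins:
  1: from main, line 35
  2: from tally_events, line 21
  3: from bind_quota, line 8
  4: from scan_readings, line 4
  5: from bind_quota, line 10
  6: from merge_totals, line 15
  7: from main, line 37
  8: from locate_pivot, line 27
A correct fix: line 29: replace `seed_v // seed_v` with `seed_v // pos`.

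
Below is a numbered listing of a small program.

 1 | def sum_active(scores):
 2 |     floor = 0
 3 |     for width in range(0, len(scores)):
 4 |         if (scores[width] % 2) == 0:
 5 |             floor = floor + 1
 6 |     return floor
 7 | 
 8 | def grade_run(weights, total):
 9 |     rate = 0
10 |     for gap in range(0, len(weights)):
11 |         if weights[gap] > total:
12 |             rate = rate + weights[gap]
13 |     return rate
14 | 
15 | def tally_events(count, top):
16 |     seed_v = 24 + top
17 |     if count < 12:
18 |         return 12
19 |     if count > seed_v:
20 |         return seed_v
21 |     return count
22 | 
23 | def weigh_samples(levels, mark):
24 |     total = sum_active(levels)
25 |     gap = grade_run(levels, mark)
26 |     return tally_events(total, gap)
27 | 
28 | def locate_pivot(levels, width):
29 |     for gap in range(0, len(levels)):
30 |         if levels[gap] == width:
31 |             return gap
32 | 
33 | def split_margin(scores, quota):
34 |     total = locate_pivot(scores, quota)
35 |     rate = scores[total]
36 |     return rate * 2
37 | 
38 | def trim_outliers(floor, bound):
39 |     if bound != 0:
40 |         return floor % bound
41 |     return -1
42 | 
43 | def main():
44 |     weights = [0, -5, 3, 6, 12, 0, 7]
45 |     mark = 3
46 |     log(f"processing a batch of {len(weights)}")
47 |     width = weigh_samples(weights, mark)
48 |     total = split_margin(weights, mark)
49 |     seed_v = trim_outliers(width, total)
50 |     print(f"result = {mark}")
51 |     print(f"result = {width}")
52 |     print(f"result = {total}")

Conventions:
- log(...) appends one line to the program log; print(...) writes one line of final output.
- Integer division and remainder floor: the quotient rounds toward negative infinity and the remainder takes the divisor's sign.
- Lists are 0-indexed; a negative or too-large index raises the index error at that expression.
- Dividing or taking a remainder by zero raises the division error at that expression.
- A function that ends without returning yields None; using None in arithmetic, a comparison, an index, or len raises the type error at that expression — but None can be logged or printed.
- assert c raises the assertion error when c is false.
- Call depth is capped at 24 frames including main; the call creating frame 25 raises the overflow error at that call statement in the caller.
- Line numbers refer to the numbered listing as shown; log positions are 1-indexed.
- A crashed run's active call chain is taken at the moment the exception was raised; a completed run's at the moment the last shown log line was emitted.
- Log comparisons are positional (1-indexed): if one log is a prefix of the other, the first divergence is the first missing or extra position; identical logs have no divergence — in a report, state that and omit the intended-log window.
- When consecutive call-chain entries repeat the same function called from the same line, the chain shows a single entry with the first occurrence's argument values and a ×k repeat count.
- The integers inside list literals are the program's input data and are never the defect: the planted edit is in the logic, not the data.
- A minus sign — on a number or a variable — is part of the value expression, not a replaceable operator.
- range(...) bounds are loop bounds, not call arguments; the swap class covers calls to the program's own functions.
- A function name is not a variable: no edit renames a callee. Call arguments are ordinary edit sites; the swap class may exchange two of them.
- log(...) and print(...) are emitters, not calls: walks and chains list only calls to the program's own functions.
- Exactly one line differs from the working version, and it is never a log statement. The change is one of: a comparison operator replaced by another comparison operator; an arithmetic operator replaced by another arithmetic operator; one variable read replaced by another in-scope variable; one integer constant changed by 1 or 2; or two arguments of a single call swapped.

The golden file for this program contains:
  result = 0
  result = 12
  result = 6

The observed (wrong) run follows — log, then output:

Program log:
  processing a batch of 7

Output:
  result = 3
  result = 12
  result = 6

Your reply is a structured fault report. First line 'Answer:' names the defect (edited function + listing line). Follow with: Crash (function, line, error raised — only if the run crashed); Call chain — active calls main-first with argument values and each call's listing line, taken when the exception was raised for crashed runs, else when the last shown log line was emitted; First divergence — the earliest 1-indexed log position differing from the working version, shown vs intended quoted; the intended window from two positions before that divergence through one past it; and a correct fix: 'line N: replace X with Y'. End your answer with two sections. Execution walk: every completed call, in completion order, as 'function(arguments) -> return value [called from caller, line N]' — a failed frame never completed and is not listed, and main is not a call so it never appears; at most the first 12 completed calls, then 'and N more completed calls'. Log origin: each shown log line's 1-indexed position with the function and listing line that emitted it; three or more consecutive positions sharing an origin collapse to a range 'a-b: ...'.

Answer: the defect is in main at line 50.
The tell: The logs agree in full; only the final output differs.
Call chain: main.
First divergence: none; the two logs match at every position.
Execution walk:
  sum_active([0, -5, 3, 6, 12, 0, 7]) -> 4  [called from weigh_samples, line 24]
  grade_run([0, -5, 3, 6, 12, 0, 7], 3) -> 25  [called from weigh_samples, line 25]
  tally_events(4, 25) -> 12  [called from weigh_samples, line 26]
  weigh_samples([0, -5, 3, 6, 12, 0, 7], 3) -> 12  [called from main, line 47]
  locate_pivot([0, -5, 3, 6, 12, 0, 7], 3) -> 2  [called from split_margin, line 34]
  split_margin([0, -5, 3, 6, 12, 0, 7], 3) -> 6  [called from main, line 48]
  trim_outliers(12, 6) -> 0  [called from main, line 49]
Log origins:
  1: from main, line 46
A correct fix: line 50: replace `mark` with `seed_v`.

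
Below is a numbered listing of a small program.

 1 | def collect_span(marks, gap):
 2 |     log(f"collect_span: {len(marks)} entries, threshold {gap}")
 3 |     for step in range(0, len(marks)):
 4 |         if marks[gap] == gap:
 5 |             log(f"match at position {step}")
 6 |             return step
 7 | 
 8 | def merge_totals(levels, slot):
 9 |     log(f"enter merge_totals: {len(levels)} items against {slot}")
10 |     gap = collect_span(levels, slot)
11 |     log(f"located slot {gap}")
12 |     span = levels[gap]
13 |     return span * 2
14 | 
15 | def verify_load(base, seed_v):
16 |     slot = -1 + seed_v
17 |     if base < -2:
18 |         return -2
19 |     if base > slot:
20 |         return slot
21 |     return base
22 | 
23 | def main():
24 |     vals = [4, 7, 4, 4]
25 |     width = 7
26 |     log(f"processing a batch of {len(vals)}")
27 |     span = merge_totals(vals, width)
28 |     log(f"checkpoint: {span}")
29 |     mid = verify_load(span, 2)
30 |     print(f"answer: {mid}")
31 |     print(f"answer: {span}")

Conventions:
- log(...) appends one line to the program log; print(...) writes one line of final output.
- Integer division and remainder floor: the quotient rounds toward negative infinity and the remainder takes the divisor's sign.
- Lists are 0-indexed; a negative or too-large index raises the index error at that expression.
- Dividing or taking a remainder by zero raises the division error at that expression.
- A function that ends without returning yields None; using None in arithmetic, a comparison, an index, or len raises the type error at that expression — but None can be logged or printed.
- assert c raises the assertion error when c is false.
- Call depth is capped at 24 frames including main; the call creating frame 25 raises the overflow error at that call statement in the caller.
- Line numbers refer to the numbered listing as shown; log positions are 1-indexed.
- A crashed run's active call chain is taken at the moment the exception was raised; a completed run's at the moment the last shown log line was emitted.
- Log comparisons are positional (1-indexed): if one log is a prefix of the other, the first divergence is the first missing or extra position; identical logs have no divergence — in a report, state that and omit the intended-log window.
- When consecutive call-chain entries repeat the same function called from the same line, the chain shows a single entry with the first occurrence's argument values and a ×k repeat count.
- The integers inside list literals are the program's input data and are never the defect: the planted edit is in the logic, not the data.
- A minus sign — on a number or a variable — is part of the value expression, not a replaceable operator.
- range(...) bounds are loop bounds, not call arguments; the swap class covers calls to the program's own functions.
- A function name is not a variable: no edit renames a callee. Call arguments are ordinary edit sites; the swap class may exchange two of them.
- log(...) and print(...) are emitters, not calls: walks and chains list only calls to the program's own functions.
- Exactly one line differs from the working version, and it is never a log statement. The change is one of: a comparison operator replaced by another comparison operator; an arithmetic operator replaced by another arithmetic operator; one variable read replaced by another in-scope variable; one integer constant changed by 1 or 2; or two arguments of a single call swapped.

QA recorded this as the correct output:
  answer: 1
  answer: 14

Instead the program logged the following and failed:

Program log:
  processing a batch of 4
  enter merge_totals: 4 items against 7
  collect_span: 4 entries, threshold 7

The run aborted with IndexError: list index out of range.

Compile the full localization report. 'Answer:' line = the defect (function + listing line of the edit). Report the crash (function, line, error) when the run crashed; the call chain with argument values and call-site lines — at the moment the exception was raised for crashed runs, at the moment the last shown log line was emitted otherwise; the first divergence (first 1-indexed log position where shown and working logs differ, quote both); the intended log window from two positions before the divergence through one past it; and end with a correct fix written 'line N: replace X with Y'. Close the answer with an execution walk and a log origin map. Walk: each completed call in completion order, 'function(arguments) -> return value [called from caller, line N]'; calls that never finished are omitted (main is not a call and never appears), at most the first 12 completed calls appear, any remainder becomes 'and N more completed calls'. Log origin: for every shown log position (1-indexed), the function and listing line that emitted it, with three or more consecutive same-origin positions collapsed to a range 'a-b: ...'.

Answer: the defect is in collect_span at line 4.
Key observation: The faulty run's log stops after 3 lines; the working version's next line would be 'match at position 1'.
Crash: collect_span, line 4, IndexError.
Call chain: main -> merge_totals([4, 7, 4, 4], 7) (called at line 27) -> collect_span([4, 7, 4, 4], 7) (called at line 10).
First divergence: position 4 — after 3 matching lines the faulty run goes silent; intended next line 'match at position 1'.
Intended log window:
  2: enter merge_totals: 4 items against 7
  3: collect_span: 4 entries, threshold 7
  4: match at position 1
  5: located slot 1
Execution walk:
  (no call completed)
Log origins:
  1: emitted by main (line 26)
  2: emitted by merge_totals (line 9)
  3: emitted by collect_span (line 2)
A correct fix: line 4: replace `marks[gap]` with `marks[step]`.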